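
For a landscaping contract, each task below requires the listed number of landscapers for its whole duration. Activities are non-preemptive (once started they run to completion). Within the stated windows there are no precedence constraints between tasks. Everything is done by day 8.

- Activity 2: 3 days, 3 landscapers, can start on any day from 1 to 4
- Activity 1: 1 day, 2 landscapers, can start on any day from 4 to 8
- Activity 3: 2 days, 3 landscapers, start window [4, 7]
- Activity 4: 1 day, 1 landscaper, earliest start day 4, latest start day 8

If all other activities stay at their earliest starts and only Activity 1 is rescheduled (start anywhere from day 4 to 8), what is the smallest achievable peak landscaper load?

Activity 1@4: d1:3  d2:3  d3:3  d4:6  d5:3  d6:0  d7:0  d8:0 → peak 6
Activity 1@5: d1:3  d2:3  d3:3  d4:4  d5:5  d6:0  d7:0  d8:0 → peak 5
Activity 1@6: d1:3  d2:3  d3:3  d4:4  d5:3  d6:2  d7:0  d8:0 → peak 4
Activity 1@7: d1:3  d2:3  d3:3  d4:4  d5:3  d6:0  d7:2  d8:0 → peak 4
Activity 1@8: d1:3  d2:3  d3:3  d4:4  d5:3  d6:0  d7:0  d8:2 → peak 4
Best is Activity 1@6, peak 4.

4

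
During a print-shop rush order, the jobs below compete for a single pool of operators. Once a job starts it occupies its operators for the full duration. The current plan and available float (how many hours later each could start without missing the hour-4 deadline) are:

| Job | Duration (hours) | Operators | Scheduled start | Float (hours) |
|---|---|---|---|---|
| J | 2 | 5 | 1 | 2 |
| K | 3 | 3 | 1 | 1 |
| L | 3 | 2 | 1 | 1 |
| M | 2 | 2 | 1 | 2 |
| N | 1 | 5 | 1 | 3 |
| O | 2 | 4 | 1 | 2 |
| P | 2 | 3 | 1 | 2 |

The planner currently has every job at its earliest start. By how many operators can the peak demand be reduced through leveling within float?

12

Early-start peak: h1:24  h2:19  h3:5  h4:0 ⇒ 24.
Leveled (J@1, K@1, L@1, M@1, N@4, O@3, P@3): h1:12  h2:12  h3:12  h4:12 ⇒ 12.
Reduction 24 − 12 = 12.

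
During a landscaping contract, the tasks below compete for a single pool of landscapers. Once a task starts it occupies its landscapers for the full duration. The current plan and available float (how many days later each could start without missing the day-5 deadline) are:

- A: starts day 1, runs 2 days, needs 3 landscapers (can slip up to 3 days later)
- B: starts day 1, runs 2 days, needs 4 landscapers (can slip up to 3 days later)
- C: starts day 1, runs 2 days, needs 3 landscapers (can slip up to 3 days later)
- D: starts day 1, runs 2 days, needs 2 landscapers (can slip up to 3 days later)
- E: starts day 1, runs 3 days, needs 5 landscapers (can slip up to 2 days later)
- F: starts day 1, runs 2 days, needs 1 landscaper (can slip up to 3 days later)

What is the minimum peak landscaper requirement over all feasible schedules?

Early-start (A@1, B@1, C@1, D@1, E@1, F@1) gives peak 18: d1:18  d2:18  d3:5  d4:0  d5:0.
Shift C→3, E→3, F→3.
Schedule A@1, B@1, C@3, D@1, E@3, F@3: d1:9  d2:9  d3:9  d4:9  d5:5 — peak 9.
Total landscaper-days = 41 over 5 days ⇒ peak ≥ ⌈41/5⌉ = 9, so 9 is optimal.

9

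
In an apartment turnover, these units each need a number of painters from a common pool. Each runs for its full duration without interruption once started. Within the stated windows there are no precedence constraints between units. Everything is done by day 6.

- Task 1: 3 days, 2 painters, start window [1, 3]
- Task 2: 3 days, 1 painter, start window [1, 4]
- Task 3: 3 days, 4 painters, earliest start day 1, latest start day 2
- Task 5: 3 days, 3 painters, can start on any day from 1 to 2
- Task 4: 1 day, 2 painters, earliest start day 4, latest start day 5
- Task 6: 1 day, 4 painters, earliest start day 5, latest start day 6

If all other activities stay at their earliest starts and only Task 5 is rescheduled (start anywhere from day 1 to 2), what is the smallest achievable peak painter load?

Task 5@1: d1:10  d2:10  d3:10  d4:2  d5:4  d6:0 → peak 10
Task 5@2: d1:7  d2:10  d3:10  d4:5  d5:4  d6:0 → peak 10
Best is Task 5@1, peak 10.

10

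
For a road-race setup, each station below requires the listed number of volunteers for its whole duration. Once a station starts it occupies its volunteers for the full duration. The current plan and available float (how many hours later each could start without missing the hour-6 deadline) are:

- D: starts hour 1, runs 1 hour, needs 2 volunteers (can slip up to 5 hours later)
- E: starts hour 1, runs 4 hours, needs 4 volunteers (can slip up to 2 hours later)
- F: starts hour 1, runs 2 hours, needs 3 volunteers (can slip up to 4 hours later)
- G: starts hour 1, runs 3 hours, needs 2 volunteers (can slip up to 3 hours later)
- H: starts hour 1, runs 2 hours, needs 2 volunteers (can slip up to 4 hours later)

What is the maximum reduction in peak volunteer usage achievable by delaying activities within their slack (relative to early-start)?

Early-start peak: h1:13  h2:11  h3:6  h4:4  h5:0  h6:0 ⇒ 13.
Leveled (D@1, E@1, F@5, G@2, H@5): h1:6  h2:6  h3:6  h4:6  h5:5  h6:5 ⇒ 6.
Reduction 13 − 6 = 7.

7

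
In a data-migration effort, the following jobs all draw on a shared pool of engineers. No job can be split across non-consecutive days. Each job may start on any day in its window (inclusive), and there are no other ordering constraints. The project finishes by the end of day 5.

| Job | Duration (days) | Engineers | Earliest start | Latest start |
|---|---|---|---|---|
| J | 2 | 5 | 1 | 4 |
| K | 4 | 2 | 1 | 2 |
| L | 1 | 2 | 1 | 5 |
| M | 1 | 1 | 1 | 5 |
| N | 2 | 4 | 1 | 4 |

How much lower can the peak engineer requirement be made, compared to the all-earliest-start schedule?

7

Early-start peak: d1:14  d2:11  d3:2  d4:2  d5:0 ⇒ 14.
Leveled (J@1, K@1, L@3, M@3, N@4): d1:7  d2:7  d3:5  d4:6  d5:4 ⇒ 7.
Reduction 14 − 7 = 7.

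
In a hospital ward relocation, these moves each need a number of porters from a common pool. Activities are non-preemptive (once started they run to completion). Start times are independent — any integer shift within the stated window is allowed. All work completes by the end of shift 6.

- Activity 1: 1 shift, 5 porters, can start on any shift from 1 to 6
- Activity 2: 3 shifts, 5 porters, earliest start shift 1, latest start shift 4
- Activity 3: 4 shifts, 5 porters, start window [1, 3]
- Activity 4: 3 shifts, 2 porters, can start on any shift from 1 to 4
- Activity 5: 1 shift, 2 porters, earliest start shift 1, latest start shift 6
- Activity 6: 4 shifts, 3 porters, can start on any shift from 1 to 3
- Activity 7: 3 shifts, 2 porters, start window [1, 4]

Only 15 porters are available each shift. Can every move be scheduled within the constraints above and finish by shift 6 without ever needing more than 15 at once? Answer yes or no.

Schedule Activity 1@1, Activity 2@1, Activity 3@2, Activity 4@4, Activity 5@1, Activity 6@2, Activity 7@4: s1:12  s2:13  s3:13  s4:12  s5:12  s6:4 — peak 13 ≤ 15.

yes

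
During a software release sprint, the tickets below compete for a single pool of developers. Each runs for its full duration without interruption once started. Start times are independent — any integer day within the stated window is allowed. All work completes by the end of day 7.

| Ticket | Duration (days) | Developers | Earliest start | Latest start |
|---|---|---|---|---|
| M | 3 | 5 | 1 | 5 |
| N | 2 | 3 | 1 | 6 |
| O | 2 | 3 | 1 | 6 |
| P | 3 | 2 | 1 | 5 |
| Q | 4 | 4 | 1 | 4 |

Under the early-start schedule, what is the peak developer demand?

Early-start schedule: M@1, N@1, O@1, P@1, Q@1.
Load per day: day 1: 17, day 2: 17, day 3: 11, day 4: 4, day 5: 0, day 6: 0, day 7: 0.
Peak is 17.

17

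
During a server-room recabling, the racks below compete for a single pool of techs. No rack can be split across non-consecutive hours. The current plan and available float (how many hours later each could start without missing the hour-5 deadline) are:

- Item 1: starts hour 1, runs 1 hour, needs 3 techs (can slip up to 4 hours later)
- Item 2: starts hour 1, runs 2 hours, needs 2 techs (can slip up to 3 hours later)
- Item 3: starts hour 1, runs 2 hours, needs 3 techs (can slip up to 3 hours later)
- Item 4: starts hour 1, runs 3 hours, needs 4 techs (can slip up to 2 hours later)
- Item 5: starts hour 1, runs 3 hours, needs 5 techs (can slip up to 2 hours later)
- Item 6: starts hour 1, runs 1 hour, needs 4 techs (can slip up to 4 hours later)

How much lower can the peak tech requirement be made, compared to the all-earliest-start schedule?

12

Early-start peak: h1:21  h2:14  h3:9  h4:0  h5:0 ⇒ 21.
Leveled (Item 1@1, Item 2@1, Item 3@1, Item 4@2, Item 5@3, Item 6@5): h1:8  h2:9  h3:9  h4:9  h5:9 ⇒ 9.
Reduction 21 − 9 = 12.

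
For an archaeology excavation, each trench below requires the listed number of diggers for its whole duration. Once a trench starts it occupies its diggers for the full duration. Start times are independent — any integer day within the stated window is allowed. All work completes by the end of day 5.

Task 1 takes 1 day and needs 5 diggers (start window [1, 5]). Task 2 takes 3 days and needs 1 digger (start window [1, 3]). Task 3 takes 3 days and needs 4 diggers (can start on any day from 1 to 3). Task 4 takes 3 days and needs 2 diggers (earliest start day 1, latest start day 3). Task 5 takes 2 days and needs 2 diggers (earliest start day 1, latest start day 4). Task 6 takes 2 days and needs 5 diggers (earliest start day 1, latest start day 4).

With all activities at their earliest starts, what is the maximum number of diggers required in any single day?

19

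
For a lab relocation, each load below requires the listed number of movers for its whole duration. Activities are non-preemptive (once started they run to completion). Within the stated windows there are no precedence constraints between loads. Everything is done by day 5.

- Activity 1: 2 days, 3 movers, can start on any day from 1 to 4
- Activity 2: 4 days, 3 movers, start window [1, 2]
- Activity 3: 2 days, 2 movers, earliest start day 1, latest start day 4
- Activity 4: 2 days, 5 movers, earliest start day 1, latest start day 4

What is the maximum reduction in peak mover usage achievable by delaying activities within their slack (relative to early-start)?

Early-start peak: d1:13  d2:13  d3:3  d4:3  d5:0 ⇒ 13.
Leveled (Activity 1@1, Activity 2@1, Activity 3@1, Activity 4@3): d1:8  d2:8  d3:8  d4:8  d5:0 ⇒ 8.
Reduction 13 − 8 = 5.

5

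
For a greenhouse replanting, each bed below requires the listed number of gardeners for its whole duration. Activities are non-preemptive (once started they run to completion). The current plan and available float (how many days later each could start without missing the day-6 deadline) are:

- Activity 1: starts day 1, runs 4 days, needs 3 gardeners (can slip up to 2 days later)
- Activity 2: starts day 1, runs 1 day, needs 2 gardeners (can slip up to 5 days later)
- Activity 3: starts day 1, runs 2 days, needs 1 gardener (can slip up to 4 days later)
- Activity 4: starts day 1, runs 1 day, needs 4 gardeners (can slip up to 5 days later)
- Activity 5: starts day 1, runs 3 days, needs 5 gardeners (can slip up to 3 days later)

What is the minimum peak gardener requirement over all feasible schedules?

Early-start (Activity 1@1, Activity 2@1, Activity 3@1, Activity 4@1, Activity 5@1) gives peak 15: d1:15  d2:9  d3:8  d4:3  d5:0  d6:0.
Shift Activity 4→2, Activity 5→3.
Schedule Activity 1@1, Activity 2@1, Activity 3@1, Activity 4@2, Activity 5@3: d1:6  d2:8  d3:8  d4:8  d5:5  d6:0 — peak 8.

8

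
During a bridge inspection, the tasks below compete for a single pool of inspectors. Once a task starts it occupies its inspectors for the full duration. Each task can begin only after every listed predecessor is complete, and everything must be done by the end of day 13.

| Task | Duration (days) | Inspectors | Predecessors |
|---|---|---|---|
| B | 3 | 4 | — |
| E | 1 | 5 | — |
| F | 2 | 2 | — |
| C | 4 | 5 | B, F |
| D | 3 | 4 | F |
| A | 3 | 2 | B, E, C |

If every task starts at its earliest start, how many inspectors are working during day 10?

At early start, day 10 has: A.
Demand: 2 = 2.

2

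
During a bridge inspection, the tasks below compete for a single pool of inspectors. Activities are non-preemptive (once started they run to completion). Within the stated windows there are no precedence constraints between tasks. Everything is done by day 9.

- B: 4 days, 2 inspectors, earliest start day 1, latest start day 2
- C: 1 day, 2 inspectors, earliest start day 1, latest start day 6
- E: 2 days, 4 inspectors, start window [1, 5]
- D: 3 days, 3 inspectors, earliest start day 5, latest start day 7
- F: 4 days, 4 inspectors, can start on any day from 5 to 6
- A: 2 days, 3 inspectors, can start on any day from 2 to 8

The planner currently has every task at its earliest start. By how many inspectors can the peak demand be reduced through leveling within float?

2

Early-start peak: d1:8  d2:9  d3:5  d4:2  d5:7  d6:7  d7:7  d8:4  d9:0 ⇒ 9.
Leveled (B@1, C@1, E@2, D@5, F@5, A@8): d1:4  d2:6  d3:6  d4:2  d5:7  d6:7  d7:7  d8:7  d9:3 ⇒ 7.
Reduction 9 − 7 = 2.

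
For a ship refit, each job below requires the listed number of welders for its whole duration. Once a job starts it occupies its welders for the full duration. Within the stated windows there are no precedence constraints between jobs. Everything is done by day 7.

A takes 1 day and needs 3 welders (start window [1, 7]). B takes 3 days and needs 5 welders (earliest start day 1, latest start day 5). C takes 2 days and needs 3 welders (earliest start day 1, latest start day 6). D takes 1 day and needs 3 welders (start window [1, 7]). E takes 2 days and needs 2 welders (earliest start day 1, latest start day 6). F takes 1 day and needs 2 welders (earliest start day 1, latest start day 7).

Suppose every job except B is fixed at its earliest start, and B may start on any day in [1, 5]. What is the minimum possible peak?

13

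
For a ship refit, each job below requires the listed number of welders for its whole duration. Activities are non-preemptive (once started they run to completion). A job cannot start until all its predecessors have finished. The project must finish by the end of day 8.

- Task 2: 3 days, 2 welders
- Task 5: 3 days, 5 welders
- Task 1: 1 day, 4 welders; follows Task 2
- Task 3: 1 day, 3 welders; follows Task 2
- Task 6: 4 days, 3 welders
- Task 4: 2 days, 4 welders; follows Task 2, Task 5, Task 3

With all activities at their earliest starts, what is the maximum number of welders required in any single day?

10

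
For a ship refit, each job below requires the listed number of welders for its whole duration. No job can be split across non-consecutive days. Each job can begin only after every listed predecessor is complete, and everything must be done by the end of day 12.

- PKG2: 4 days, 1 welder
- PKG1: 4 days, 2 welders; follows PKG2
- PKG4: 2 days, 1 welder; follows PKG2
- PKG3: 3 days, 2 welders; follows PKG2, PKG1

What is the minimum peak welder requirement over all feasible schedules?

Schedule PKG2@1, PKG1@5, PKG4@5, PKG3@9: d1:1  d2:1  d3:1  d4:1  d5:3  d6:3  d7:2  d8:2  d9:2  d10:2  d11:2  d12:0 — peak 3.

3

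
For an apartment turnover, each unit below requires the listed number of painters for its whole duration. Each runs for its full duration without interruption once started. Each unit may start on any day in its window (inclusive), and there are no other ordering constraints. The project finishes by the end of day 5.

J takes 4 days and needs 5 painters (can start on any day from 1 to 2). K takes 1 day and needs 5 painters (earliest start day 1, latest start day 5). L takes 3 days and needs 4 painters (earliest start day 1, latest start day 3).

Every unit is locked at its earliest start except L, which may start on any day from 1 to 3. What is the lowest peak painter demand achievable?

10

L@1: d1:14  d2:9  d3:9  d4:5  d5:0 → peak 14
L@2: d1:10  d2:9  d3:9  d4:9  d5:0 → peak 10
L@3: d1:10  d2:5  d3:9  d4:9  d5:4 → peak 10
Best is L@2, peak 10.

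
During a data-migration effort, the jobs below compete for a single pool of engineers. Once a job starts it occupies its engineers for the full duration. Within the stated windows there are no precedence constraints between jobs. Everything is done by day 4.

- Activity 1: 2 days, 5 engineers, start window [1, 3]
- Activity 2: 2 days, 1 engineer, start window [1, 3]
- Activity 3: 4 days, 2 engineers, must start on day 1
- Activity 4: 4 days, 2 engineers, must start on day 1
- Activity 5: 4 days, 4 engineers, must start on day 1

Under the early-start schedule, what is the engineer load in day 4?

8

At early start, day 4 has: Activity 3, Activity 4, Activity 5.
Demand: 2 + 2 + 4 = 8.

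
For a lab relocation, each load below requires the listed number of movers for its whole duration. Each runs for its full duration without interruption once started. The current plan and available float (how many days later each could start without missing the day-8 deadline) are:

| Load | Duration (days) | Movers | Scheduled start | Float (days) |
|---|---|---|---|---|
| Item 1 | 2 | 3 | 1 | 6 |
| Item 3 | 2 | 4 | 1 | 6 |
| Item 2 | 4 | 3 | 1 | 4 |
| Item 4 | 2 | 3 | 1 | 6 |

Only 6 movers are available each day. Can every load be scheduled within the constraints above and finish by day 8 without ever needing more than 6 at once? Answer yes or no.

Schedule Item 1@1, Item 3@3, Item 2@5, Item 4@1: d1:6  d2:6  d3:4  d4:4  d5:3  d6:3  d7:3  d8:3 — peak 6 ≤ 6.

yes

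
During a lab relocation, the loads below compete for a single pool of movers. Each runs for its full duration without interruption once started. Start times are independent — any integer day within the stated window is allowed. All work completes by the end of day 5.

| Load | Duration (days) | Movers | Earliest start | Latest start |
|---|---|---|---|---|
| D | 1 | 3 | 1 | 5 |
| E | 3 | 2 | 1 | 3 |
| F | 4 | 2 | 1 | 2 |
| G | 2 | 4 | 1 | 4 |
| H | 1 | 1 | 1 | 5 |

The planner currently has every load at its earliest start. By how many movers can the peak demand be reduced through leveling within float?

Early-start peak: d1:12  d2:8  d3:4  d4:2  d5:0 ⇒ 12.
Leveled (D@1, E@1, F@2, G@4, H@1): d1:6  d2:4  d3:4  d4:6  d5:6 ⇒ 6.
Reduction 12 − 6 = 6.

6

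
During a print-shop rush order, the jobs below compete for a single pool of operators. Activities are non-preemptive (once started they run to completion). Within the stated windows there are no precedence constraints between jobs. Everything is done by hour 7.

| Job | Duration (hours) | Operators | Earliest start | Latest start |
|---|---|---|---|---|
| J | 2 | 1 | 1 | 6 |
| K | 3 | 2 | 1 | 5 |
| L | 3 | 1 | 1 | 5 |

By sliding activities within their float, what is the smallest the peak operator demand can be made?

2

Early-start (J@1, K@1, L@1) gives peak 4: h1:4  h2:4  h3:3  h4:0  h5:0  h6:0  h7:0.
Shift K→4.
Schedule J@1, K@4, L@1: h1:2  h2:2  h3:1  h4:2  h5:2  h6:2  h7:0 — peak 2.
Total operator-hours = 11 over 7 hours ⇒ peak ≥ ⌈11/7⌉ = 2, so 2 is optimal.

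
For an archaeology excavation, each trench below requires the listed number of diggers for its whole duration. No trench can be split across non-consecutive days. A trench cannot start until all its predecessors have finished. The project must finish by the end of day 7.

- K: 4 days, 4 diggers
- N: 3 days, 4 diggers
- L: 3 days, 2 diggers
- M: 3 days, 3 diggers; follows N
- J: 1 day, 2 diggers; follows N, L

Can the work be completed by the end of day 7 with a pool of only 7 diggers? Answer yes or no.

yes

Schedule K@4, N@1, L@1, M@4, J@7: d1:6  d2:6  d3:6  d4:7  d5:7  d6:7  d7:6 — peak 7 ≤ 7.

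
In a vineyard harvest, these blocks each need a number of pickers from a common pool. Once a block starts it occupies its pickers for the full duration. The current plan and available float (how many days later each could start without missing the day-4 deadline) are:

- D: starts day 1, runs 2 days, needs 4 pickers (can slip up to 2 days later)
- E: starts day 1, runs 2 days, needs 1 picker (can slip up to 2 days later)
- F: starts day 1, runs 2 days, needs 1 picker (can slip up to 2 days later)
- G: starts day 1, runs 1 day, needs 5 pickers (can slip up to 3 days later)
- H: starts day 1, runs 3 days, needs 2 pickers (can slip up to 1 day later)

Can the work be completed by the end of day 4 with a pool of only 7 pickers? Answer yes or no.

Schedule D@1, E@1, F@3, G@4, H@1: d1:7  d2:7  d3:3  d4:6 — peak 7 ≤ 7.

yes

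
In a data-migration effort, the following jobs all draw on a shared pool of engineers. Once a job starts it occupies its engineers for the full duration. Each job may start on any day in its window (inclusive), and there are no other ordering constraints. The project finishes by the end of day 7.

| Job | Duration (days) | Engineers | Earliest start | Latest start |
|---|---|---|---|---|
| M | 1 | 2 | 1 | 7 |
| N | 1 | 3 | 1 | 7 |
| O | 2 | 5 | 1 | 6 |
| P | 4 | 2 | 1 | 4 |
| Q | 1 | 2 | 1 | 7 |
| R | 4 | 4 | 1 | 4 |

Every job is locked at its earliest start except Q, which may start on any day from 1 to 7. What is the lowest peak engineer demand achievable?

Q@1: d1:18  d2:11  d3:6  d4:6  d5:0  d6:0  d7:0 → peak 18
Q@2: d1:16  d2:13  d3:6  d4:6  d5:0  d6:0  d7:0 → peak 16
Q@3: d1:16  d2:11  d3:8  d4:6  d5:0  d6:0  d7:0 → peak 16
Q@4: d1:16  d2:11  d3:6  d4:8  d5:0  d6:0  d7:0 → peak 16
Q@5: d1:16  d2:11  d3:6  d4:6  d5:2  d6:0  d7:0 → peak 16
Q@6: d1:16  d2:11  d3:6  d4:6  d5:0  d6:2  d7:0 → peak 16
Q@7: d1:16  d2:11  d3:6  d4:6  d5:0  d6:0  d7:2 → peak 16
Best is Q@2, peak 16.

16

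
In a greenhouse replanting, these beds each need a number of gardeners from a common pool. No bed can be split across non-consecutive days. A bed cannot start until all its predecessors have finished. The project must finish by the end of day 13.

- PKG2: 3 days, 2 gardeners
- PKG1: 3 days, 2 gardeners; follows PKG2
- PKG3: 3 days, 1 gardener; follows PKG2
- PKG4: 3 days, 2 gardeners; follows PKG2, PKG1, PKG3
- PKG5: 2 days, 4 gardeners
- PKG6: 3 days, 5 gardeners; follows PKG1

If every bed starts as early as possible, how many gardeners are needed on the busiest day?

7

Early-start schedule: PKG2@1, PKG1@4, PKG3@4, PKG4@7, PKG5@1, PKG6@7.
Load per day: day 1: 6, day 2: 6, day 3: 2, day 4: 3, day 5: 3, day 6: 3, day 7: 7, day 8: 7, day 9: 7, day 10: 0, day 11: 0, day 12: 0, day 13: 0.
Peak is 7.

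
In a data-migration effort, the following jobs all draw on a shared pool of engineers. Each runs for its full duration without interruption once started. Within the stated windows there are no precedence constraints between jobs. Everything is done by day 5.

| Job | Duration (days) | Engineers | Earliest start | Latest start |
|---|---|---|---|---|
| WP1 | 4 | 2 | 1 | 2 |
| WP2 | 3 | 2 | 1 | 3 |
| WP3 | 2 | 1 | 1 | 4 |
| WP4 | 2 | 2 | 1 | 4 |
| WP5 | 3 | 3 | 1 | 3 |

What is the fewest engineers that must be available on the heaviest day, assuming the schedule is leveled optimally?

7

Early-start (WP1@1, WP2@1, WP3@1, WP4@1, WP5@1) gives peak 10: d1:10  d2:10  d3:7  d4:2  d5:0.
Shift WP5→3.
Schedule WP1@1, WP2@1, WP3@1, WP4@1, WP5@3: d1:7  d2:7  d3:7  d4:5  d5:3 — peak 7.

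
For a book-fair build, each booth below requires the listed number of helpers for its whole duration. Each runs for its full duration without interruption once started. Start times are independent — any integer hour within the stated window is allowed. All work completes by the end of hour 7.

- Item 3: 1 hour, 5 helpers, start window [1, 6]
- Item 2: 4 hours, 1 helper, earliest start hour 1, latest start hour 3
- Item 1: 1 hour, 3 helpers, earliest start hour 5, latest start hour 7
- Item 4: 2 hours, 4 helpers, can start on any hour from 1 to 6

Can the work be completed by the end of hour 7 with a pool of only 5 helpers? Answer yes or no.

Schedule Item 3@1, Item 2@2, Item 1@5, Item 4@2: h1:5  h2:5  h3:5  h4:1  h5:4  h6:0  h7:0 — peak 5 ≤ 5.

yes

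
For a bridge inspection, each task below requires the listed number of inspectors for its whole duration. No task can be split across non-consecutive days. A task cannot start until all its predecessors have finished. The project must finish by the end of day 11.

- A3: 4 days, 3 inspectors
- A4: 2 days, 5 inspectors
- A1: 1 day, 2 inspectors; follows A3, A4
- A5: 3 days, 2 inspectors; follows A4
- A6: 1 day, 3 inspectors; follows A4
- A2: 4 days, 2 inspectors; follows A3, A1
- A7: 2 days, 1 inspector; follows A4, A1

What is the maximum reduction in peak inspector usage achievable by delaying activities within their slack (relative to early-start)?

Early-start peak: d1:8  d2:8  d3:8  d4:5  d5:4  d6:3  d7:3  d8:2  d9:2  d10:0  d11:0 ⇒ 8.
Leveled (A3@1, A4@5, A1@7, A5@7, A6@10, A2@8, A7@8): d1:3  d2:3  d3:3  d4:3  d5:5  d6:5  d7:4  d8:5  d9:5  d10:5  d11:2 ⇒ 5.
Reduction 8 − 5 = 3.

3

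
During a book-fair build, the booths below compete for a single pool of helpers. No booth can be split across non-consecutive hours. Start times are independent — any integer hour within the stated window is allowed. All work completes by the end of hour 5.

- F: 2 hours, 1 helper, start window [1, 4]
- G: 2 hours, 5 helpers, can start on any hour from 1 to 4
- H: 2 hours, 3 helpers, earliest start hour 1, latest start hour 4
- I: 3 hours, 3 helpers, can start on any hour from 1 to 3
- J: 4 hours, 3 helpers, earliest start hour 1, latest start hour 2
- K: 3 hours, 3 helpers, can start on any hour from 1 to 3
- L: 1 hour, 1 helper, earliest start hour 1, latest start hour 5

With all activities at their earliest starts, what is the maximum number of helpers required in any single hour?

Early-start schedule: F@1, G@1, H@1, I@1, J@1, K@1, L@1.
Load per hour: hour 1: 19, hour 2: 18, hour 3: 9, hour 4: 3, hour 5: 0.
Peak is 19.

19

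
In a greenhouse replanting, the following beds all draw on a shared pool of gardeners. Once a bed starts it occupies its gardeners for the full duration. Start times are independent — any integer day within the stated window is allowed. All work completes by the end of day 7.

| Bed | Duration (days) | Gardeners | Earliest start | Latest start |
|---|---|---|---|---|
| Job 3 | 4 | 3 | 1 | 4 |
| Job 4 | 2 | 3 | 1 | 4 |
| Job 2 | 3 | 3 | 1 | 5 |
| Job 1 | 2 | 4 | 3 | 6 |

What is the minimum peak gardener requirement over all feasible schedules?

6

Early-start (Job 3@1, Job 4@1, Job 2@1, Job 1@3) gives peak 10: d1:9  d2:9  d3:10  d4:7  d5:0  d6:0  d7:0.
Shift Job 2→3, Job 1→6.
Schedule Job 3@1, Job 4@1, Job 2@3, Job 1@6: d1:6  d2:6  d3:6  d4:6  d5:3  d6:4  d7:4 — peak 6.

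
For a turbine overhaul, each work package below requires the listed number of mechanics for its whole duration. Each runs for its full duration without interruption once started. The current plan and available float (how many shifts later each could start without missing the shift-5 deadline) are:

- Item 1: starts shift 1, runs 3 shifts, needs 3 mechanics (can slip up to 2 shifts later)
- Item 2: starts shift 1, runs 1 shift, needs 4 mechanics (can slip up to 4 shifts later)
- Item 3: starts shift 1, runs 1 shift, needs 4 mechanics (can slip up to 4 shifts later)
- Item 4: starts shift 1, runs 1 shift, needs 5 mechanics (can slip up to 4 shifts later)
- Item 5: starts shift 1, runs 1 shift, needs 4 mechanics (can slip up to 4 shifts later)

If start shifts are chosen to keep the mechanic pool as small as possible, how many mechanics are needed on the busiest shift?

7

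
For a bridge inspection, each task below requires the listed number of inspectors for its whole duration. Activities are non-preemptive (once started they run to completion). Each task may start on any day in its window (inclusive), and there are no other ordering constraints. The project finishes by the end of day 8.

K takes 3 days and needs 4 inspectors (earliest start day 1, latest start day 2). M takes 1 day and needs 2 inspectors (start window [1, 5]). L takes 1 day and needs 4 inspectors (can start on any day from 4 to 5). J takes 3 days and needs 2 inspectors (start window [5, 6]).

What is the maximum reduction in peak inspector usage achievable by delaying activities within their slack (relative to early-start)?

Early-start peak: d1:6  d2:4  d3:4  d4:4  d5:2  d6:2  d7:2  d8:0 ⇒ 6.
Leveled (K@1, M@4, L@5, J@6): d1:4  d2:4  d3:4  d4:2  d5:4  d6:2  d7:2  d8:2 ⇒ 4.
Reduction 6 − 4 = 2.

2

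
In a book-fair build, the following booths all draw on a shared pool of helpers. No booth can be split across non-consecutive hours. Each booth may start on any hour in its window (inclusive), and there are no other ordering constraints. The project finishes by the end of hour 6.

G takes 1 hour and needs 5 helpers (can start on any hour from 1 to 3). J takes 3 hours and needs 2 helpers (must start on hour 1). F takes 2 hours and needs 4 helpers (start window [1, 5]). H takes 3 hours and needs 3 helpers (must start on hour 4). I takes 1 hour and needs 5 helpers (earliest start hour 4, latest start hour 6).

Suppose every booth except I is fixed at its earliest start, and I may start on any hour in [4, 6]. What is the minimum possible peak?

11

I@4: h1:11  h2:6  h3:2  h4:8  h5:3  h6:3 → peak 11
I@5: h1:11  h2:6  h3:2  h4:3  h5:8  h6:3 → peak 11
I@6: h1:11  h2:6  h3:2  h4:3  h5:3  h6:8 → peak 11
Best is I@4, peak 11.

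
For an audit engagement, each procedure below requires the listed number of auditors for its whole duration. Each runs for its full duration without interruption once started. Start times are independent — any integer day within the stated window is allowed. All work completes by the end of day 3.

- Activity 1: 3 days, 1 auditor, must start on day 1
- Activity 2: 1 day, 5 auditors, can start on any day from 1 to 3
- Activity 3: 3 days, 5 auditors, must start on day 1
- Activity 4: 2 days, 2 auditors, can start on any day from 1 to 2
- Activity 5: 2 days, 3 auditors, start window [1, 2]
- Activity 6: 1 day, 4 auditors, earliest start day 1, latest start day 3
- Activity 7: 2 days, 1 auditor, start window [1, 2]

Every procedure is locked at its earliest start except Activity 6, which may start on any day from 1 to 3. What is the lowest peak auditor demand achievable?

17

Activity 6@1: d1:21  d2:12  d3:6 → peak 21
Activity 6@2: d1:17  d2:16  d3:6 → peak 17
Activity 6@3: d1:17  d2:12  d3:10 → peak 17
Best is Activity 6@2, peak 17.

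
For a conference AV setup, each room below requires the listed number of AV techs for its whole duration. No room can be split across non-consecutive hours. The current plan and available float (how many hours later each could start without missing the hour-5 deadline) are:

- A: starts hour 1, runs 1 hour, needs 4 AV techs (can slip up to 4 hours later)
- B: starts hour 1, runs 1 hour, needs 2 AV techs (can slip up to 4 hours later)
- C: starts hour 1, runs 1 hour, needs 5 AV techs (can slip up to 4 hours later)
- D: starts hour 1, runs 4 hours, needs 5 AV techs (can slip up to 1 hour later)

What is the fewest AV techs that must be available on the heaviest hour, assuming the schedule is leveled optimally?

Early-start (A@1, B@1, C@1, D@1) gives peak 16: h1:16  h2:5  h3:5  h4:5  h5:0.
Shift B→2, D→2.
Schedule A@1, B@2, C@1, D@2: h1:9  h2:7  h3:5  h4:5  h5:5 — peak 9.

9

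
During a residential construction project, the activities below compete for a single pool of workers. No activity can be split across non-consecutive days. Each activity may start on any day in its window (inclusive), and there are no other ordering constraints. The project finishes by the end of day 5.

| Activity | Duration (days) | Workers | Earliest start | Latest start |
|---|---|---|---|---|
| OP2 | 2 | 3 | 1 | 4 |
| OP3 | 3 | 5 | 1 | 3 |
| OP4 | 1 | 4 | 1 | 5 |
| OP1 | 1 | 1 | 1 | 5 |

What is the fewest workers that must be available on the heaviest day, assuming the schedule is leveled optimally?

7

Early-start (OP2@1, OP3@1, OP4@1, OP1@1) gives peak 13: d1:13  d2:8  d3:5  d4:0  d5:0.
Shift OP3→3, OP1→2.
Schedule OP2@1, OP3@3, OP4@1, OP1@2: d1:7  d2:4  d3:5  d4:5  d5:5 — peak 7.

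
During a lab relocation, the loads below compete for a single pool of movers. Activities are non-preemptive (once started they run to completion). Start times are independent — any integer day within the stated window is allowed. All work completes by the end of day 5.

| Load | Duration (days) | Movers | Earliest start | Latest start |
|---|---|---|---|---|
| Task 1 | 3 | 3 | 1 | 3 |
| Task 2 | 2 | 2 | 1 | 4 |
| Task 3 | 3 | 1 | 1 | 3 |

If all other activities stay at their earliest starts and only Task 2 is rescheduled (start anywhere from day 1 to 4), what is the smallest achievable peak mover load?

Task 2@1: d1:6  d2:6  d3:4  d4:0  d5:0 → peak 6
Task 2@2: d1:4  d2:6  d3:6  d4:0  d5:0 → peak 6
Task 2@3: d1:4  d2:4  d3:6  d4:2  d5:0 → peak 6
Task 2@4: d1:4  d2:4  d3:4  d4:2  d5:2 → peak 4
Best is Task 2@4, peak 4.

4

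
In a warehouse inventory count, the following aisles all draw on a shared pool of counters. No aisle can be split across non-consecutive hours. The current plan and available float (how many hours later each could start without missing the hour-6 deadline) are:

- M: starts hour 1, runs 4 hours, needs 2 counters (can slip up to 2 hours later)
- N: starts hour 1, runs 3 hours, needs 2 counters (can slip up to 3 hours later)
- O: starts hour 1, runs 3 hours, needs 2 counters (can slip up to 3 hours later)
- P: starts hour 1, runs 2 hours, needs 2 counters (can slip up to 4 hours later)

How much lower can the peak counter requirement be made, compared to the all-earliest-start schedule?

4

Early-start peak: h1:8  h2:8  h3:6  h4:2  h5:0  h6:0 ⇒ 8.
Leveled (M@1, N@1, O@4, P@5): h1:4  h2:4  h3:4  h4:4  h5:4  h6:4 ⇒ 4.
Reduction 8 − 4 = 4.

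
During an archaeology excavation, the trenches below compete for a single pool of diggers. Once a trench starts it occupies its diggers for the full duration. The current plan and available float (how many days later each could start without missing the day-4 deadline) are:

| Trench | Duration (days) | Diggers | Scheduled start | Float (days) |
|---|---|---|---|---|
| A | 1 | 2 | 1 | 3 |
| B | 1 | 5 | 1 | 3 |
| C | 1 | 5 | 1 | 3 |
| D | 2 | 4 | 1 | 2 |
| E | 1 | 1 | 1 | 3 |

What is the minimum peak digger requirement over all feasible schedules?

Early-start (A@1, B@1, C@1, D@1, E@1) gives peak 17: d1:17  d2:4  d3:0  d4:0.
Shift B→3, C→4, E→2.
Schedule A@1, B@3, C@4, D@1, E@2: d1:6  d2:5  d3:5  d4:5 — peak 6.
Total digger-days = 21 over 4 days ⇒ peak ≥ ⌈21/4⌉ = 6, so 6 is optimal.

6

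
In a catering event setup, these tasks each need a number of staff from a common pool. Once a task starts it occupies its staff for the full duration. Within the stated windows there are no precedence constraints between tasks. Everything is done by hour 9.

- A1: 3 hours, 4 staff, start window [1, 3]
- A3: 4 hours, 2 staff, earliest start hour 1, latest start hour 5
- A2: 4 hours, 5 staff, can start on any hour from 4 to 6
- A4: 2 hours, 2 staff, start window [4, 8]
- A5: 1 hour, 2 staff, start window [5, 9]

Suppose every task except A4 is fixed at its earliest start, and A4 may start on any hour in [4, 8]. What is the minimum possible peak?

A4@4: h1:6  h2:6  h3:6  h4:9  h5:9  h6:5  h7:5  h8:0  h9:0 → peak 9
A4@5: h1:6  h2:6  h3:6  h4:7  h5:9  h6:7  h7:5  h8:0  h9:0 → peak 9
A4@6: h1:6  h2:6  h3:6  h4:7  h5:7  h6:7  h7:7  h8:0  h9:0 → peak 7
A4@7: h1:6  h2:6  h3:6  h4:7  h5:7  h6:5  h7:7  h8:2  h9:0 → peak 7
A4@8: h1:6  h2:6  h3:6  h4:7  h5:7  h6:5  h7:5  h8:2  h9:2 → peak 7
Best is A4@6, peak 7.

7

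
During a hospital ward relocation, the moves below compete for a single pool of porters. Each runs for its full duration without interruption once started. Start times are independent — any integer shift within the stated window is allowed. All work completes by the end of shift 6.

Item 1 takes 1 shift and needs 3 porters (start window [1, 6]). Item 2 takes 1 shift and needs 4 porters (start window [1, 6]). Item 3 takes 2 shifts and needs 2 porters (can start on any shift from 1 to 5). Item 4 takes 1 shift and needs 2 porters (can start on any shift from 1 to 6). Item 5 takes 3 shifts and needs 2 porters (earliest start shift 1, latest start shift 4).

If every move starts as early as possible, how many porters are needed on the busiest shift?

Early-start schedule: Item 1@1, Item 2@1, Item 3@1, Item 4@1, Item 5@1.
Load per shift: shift 1: 13, shift 2: 4, shift 3: 2, shift 4: 0, shift 5: 0, shift 6: 0.
Peak is 13.

13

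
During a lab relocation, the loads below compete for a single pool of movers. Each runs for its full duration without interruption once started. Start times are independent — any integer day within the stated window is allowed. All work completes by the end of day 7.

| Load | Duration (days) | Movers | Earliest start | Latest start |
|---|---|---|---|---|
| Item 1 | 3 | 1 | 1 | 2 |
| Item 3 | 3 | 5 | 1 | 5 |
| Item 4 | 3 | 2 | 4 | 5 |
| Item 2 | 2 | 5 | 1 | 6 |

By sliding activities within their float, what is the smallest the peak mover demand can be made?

7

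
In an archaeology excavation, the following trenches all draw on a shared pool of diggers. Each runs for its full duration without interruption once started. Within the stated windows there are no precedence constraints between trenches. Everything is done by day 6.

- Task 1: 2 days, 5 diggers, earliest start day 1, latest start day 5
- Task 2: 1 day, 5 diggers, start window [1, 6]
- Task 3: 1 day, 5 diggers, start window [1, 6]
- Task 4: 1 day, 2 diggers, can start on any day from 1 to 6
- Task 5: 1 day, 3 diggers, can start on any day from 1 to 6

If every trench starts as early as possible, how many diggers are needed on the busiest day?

Early-start schedule: Task 1@1, Task 2@1, Task 3@1, Task 4@1, Task 5@1.
Load per day: day 1: 20, day 2: 5, day 3: 0, day 4: 0, day 5: 0, day 6: 0.
Peak is 20.

20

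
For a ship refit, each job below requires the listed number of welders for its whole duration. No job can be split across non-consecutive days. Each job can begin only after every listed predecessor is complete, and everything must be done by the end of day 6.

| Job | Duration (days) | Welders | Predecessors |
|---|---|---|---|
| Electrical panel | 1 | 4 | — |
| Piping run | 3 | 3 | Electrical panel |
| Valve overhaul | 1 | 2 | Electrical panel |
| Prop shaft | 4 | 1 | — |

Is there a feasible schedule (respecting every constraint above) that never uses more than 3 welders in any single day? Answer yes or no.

no

Total welder-days = 19; over 6 days the average is 19/6 > 3, so some day must exceed 3.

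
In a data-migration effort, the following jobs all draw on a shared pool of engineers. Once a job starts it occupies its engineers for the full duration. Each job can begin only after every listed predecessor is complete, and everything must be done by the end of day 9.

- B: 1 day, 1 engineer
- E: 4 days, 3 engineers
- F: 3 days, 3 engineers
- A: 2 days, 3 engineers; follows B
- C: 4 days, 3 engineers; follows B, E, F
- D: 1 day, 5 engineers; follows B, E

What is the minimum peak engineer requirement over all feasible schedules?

6

Early-start (B@1, E@1, F@1, A@2, C@5, D@5) gives peak 9: d1:7  d2:9  d3:9  d4:3  d5:8  d6:3  d7:3  d8:3  d9:0.
Shift F→2, A→5, D→9.
Schedule B@1, E@1, F@2, A@5, C@5, D@9: d1:4  d2:6  d3:6  d4:6  d5:6  d6:6  d7:3  d8:3  d9:5 — peak 6.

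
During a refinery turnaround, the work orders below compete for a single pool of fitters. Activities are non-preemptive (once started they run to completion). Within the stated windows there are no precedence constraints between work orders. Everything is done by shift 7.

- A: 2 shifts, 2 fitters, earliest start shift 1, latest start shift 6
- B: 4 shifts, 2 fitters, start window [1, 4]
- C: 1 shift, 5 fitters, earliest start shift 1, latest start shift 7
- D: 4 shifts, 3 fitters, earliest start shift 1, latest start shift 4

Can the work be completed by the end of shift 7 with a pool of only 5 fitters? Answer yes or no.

Schedule A@1, B@1, C@7, D@3: s1:4  s2:4  s3:5  s4:5  s5:3  s6:3  s7:5 — peak 5 ≤ 5.

yes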